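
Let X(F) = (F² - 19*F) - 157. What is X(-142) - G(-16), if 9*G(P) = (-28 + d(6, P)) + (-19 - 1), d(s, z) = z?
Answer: 204409/9 ≈ 22712.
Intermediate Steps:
X(F) = -157 + F² - 19*F
G(P) = -16/3 + P/9 (G(P) = ((-28 + P) + (-19 - 1))/9 = ((-28 + P) - 20)/9 = (-48 + P)/9 = -16/3 + P/9)
X(-142) - G(-16) = (-157 + (-142)² - 19*(-142)) - (-16/3 + (⅑)*(-16)) = (-157 + 20164 + 2698) - (-16/3 - 16/9) = 22705 - 1*(-64/9) = 22705 + 64/9 = 204409/9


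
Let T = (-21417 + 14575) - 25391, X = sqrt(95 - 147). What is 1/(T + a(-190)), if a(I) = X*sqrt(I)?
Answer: -32233/1038956409 + 2*sqrt(2470)/1038956409 ≈ -3.0929e-5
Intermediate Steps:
X = 2*I*sqrt(13) (X = sqrt(-52) = 2*I*sqrt(13) ≈ 7.2111*I)
a(I) = 2*I*sqrt(13)*sqrt(I) (a(I) = (2*I*sqrt(13))*sqrt(I) = 2*I*sqrt(13)*sqrt(I))
T = -32233 (T = -6842 - 25391 = -32233)
1/(T + a(-190)) = 1/(-32233 + 2*I*sqrt(13)*sqrt(-190)) = 1/(-32233 + 2*I*sqrt(13)*(I*sqrt(190))) = 1/(-32233 - 2*sqrt(2470))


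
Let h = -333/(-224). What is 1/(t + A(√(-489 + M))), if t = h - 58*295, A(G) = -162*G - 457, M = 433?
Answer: -881367200/15555409216489 + 16257024*I*√14/15555409216489 ≈ -5.666e-5 + 3.9104e-6*I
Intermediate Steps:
h = 333/224 (h = -333*(-1/224) = 333/224 ≈ 1.4866)
A(G) = -457 - 162*G
t = -3832307/224 (t = 333/224 - 58*295 = 333/224 - 17110 = -3832307/224 ≈ -17109.)
1/(t + A(√(-489 + M))) = 1/(-3832307/224 + (-457 - 162*√(-489 + 433))) = 1/(-3832307/224 + (-457 - 324*I*√14)) = 1/(-3934675/224 - 324*I*√14)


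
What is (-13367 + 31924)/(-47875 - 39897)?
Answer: -18557/87772 ≈ -0.21142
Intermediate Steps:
(-13367 + 31924)/(-47875 - 39897) = 18557/(-87772) = 18557*(-1/87772) = -18557/87772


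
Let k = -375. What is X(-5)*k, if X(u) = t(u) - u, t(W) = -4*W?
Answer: -9375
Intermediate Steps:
X(u) = -5*u (X(u) = -4*u - u = -5*u)
X(-5)*k = -5*(-5)*(-375) = 25*(-375) = -9375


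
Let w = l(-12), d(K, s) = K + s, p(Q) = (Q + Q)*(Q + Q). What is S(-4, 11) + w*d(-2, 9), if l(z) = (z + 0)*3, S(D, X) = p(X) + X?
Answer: 243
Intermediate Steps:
p(Q) = 4*Q² (p(Q) = (2*Q)*(2*Q) = 4*Q²)
S(D, X) = X + 4*X² (S(D, X) = 4*X² + X = X + 4*X²)
l(z) = 3*z (l(z) = z*3 = 3*z)
w = -36 (w = 3*(-12) = -36)
S(-4, 11) + w*d(-2, 9) = 11*(1 + 4*11) - 36*(-2 + 9) = 11*(1 + 44) - 36*7 = 11*45 - 252 = 495 - 252 = 243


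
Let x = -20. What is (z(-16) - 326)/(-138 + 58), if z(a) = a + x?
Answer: 181/40 ≈ 4.5250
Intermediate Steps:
z(a) = -20 + a (z(a) = a - 20 = -20 + a)
(z(-16) - 326)/(-138 + 58) = ((-20 - 16) - 326)/(-138 + 58) = (-36 - 326)/(-80) = -362*(-1/80) = 181/40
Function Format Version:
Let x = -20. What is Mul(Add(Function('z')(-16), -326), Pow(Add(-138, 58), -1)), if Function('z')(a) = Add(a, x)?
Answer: Rational(181, 40) ≈ 4.5250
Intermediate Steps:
Function('z')(a) = Add(-20, a) (Function('z')(a) = Add(a, -20) = Add(-20, a))
Mul(Add(Function('z')(-16), -326), Pow(Add(-138, 58), -1)) = Mul(Add(Add(-20, -16), -326), Pow(Add(-138, 58), -1)) = Mul(Add(-36, -326), Pow(-80, -1)) = Mul(-362, Rational(-1, 80)) = Rational(181, 40)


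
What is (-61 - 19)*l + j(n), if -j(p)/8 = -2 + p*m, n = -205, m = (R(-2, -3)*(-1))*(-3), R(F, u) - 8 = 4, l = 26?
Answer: 56976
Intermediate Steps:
R(F, u) = 12 (R(F, u) = 8 + 4 = 12)
m = 36 (m = (12*(-1))*(-3) = -12*(-3) = 36)
j(p) = 16 - 288*p (j(p) = -8*(-2 + p*36) = -8*(-2 + 36*p) = 16 - 288*p)
(-61 - 19)*l + j(n) = (-61 - 19)*26 + (16 - 288*(-205)) = -80*26 + (16 + 59040) = -2080 + 59056 = 56976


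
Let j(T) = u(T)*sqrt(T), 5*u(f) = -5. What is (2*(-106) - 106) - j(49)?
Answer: -311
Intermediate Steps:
u(f) = -1 (u(f) = (1/5)*(-5) = -1)
j(T) = -sqrt(T)
(2*(-106) - 106) - j(49) = (2*(-106) - 106) - (-1)*sqrt(49) = (-212 - 106) - (-1)*7 = -318 - 1*(-7) = -318 + 7 = -311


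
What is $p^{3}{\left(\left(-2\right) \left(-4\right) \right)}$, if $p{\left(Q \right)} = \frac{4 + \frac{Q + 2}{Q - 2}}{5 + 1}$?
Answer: $\frac{4913}{5832} \approx 0.84242$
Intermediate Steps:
$p{\left(Q \right)} = \frac{2}{3} + \frac{2 + Q}{6 \left(-2 + Q\right)}$ ($p{\left(Q \right)} = \frac{4 + \frac{2 + Q}{-2 + Q}}{6} = \left(4 + \frac{2 + Q}{-2 + Q}\right) \frac{1}{6} = \frac{2}{3} + \frac{2 + Q}{6 \left(-2 + Q\right)}$)
$p^{3}{\left(\left(-2\right) \left(-4\right) \right)} = \left(\frac{-6 + 5 \left(\left(-2\right) \left(-4\right)\right)}{6 \left(-2 - -8\right)}\right)^{3} = \left(\frac{-6 + 5 \cdot 8}{6 \left(-2 + 8\right)}\right)^{3} = \left(\frac{-6 + 40}{6 \cdot 6}\right)^{3} = \left(\frac{1}{6} \cdot \frac{1}{6} \cdot 34\right)^{3} = \left(\frac{17}{18}\right)^{3} = \frac{4913}{5832}$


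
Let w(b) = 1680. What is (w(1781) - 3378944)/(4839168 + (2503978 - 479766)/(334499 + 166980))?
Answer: -423406743364/606685788421 ≈ -0.69790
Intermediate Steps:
(w(1781) - 3378944)/(4839168 + (2503978 - 479766)/(334499 + 166980)) = (1680 - 3378944)/(4839168 + (2503978 - 479766)/(334499 + 166980)) = -3377264/(4839168 + 2024212/501479) = -3377264/2426743153684/501479 = -3377264*501479/2426743153684 = -423406743364/606685788421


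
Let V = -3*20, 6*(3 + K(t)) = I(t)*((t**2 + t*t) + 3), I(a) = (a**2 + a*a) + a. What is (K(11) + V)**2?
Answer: 3795422449/36 ≈ 1.0543e+8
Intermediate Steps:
I(a) = a + 2*a**2 (I(a) = (a**2 + a**2) + a = 2*a**2 + a = a + 2*a**2)
K(t) = -3 + t*(1 + 2*t)*(3 + 2*t**2)/6 (K(t) = -3 + ((t*(1 + 2*t))*((t**2 + t*t) + 3))/6 = -3 + ((t*(1 + 2*t))*((t**2 + t**2) + 3))/6 = -3 + ((t*(1 + 2*t))*(2*t**2 + 3))/6 = -3 + ((t*(1 + 2*t))*(3 + 2*t**2))/6 = -3 + (t*(1 + 2*t)*(3 + 2*t**2))/6 = -3 + t*(1 + 2*t)*(3 + 2*t**2)/6)
V = -60
(K(11) + V)**2 = ((-3 + 11**2 + (1/2)*11 + (1/3)*11**3 + (2/3)*11**4) - 60)**2 = ((-3 + 121 + 11/2 + (1/3)*1331 + (2/3)*14641) - 60)**2 = ((-3 + 121 + 11/2 + 1331/3 + 29282/3) - 60)**2 = (61967/6 - 60)**2 = (61607/6)**2 = 3795422449/36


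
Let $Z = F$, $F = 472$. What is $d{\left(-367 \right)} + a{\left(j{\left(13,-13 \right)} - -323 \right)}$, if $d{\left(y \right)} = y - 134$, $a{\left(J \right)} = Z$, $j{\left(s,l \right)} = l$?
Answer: $-29$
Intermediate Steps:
$Z = 472$
$a{\left(J \right)} = 472$
$d{\left(y \right)} = -134 + y$
$d{\left(-367 \right)} + a{\left(j{\left(13,-13 \right)} - -323 \right)} = \left(-134 - 367\right) + 472 = -501 + 472 = -29$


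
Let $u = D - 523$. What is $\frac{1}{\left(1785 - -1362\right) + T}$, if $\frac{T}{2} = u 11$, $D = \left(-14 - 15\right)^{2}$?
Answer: $\frac{1}{10143} \approx 9.859 \cdot 10^{-5}$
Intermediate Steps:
$D = 841$ ($D = \left(-29\right)^{2} = 841$)
$u = 318$ ($u = 841 - 523 = 318$)
$T = 6996$ ($T = 2 \cdot 318 \cdot 11 = 2 \cdot 3498 = 6996$)
$\frac{1}{\left(1785 - -1362\right) + T} = \frac{1}{\left(1785 - -1362\right) + 6996} = \frac{1}{\left(1785 + 1362\right) + 6996} = \frac{1}{3147 + 6996} = \frac{1}{10143}$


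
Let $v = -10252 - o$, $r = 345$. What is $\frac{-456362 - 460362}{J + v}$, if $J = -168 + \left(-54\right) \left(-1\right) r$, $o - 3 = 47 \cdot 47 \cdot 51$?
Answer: $\frac{229181}{26113} \approx 8.7765$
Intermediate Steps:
$o = 112662$ ($o = 3 + 47 \cdot 47 \cdot 51 = 3 + 2209 \cdot 51 = 3 + 112659 = 112662$)
$v = -122914$ ($v = -10252 - 112662 = -122914$)
$J = 18462$ ($J = -168 + \left(-54\right) \left(-1\right) 345 = -168 + 54 \cdot 345 = -168 + 18630 = 18462$)
$\frac{-456362 - 460362}{J + v} = \frac{-456362 - 460362}{18462 - 122914} = - \frac{916724}{-104452} = \left(-916724\right) \left(- \frac{1}{104452}\right) = \frac{229181}{26113}$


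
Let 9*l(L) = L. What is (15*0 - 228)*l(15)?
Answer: -380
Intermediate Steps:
l(L) = L/9
(15*0 - 228)*l(15) = (15*0 - 228)*((1/9)*15) = (0 - 228)*(5/3) = -228*5/3 = -380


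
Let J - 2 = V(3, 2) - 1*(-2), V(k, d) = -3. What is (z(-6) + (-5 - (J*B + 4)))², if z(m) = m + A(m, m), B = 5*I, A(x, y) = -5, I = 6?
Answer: 2500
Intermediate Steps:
B = 30 (B = 5*6 = 30)
J = 1 (J = 2 + (-3 - 1*(-2)) = 2 + (-3 + 2) = 2 - 1 = 1)
z(m) = -5 + m (z(m) = m - 5 = -5 + m)
(z(-6) + (-5 - (J*B + 4)))² = ((-5 - 6) + (-5 - (1*30 + 4)))² = (-11 + (-5 - (30 + 4)))² = (-11 + (-5 - 1*34))² = (-11 + (-5 - 34))² = (-11 - 39)² = (-50)² = 2500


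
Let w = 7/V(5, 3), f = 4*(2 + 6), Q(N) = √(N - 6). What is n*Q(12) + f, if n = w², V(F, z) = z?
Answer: 32 + 49*√6/9 ≈ 45.336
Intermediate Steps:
Q(N) = √(-6 + N)
f = 32 (f = 4*8 = 32)
w = 7/3 ≈ 2.3333
n = 49/9 (n = (7/3)² = 49/9 ≈ 5.4444)
n*Q(12) + f = 49*√(-6 + 12)/9 + 32 = 49*√6/9 + 32 = 32 + 49*√6/9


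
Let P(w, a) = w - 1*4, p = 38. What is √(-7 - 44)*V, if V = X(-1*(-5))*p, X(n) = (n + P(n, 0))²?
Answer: 1368*I*√51 ≈ 9769.5*I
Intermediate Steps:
P(w, a) = -4 + w (P(w, a) = w - 4 = -4 + w)
X(n) = (-4 + 2*n)² (X(n) = (n + (-4 + n))² = (-4 + 2*n)²)
V = 1368 (V = (4*(-2 - 1*(-5))²)*38 = (4*(-2 + 5)²)*38 = (4*3²)*38 = (4*9)*38 = 36*38 = 1368)
√(-7 - 44)*V = √(-7 - 44)*1368 = √(-51)*1368 = (I*√51)*1368 = 1368*I*√51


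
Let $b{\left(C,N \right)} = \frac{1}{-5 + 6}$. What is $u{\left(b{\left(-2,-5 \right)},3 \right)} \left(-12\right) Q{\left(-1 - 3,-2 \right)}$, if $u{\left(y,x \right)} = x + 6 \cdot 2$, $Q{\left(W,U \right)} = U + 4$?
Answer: $-360$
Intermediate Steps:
$Q{\left(W,U \right)} = 4 + U$
$b{\left(C,N \right)} = 1$ ($b{\left(C,N \right)} = 1^{-1} = 1$)
$u{\left(y,x \right)} = 12 + x$ ($u{\left(y,x \right)} = x + 12 = 12 + x$)
$u{\left(b{\left(-2,-5 \right)},3 \right)} \left(-12\right) Q{\left(-1 - 3,-2 \right)} = \left(12 + 3\right) \left(-12\right) \left(4 - 2\right) = 15 \left(-12\right) 2 = \left(-180\right) 2 = -360$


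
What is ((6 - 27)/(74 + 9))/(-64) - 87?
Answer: -462123/5312 ≈ -86.996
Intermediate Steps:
((6 - 27)/(74 + 9))/(-64) - 87 = -21/83*(-1/64) - 87 = 21/5312 - 87 = -462123/5312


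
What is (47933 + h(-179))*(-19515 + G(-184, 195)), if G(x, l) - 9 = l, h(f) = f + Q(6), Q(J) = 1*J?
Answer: -922293360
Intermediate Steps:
Q(J) = J
h(f) = 6 + f (h(f) = f + 6 = 6 + f)
G(x, l) = 9 + l
(47933 + h(-179))*(-19515 + G(-184, 195)) = (47933 + (6 - 179))*(-19515 + (9 + 195)) = (47933 - 173)*(-19515 + 204) = 47760*(-19311) = -922293360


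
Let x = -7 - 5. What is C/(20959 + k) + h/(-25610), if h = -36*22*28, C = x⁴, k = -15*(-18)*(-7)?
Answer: 476961552/244178545 ≈ 1.9533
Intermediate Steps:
x = -12
k = -1890 (k = 270*(-7) = -1890)
C = 20736 (C = (-12)⁴ = 20736)
h = -22176 (h = -792*28 = -22176)
C/(20959 + k) + h/(-25610) = 20736/(20959 - 1890) - 22176/(-25610) = 20736/19069 - 22176*(-1/25610) = 20736*(1/19069) + 11088/12805 = 20736/19069 + 11088/12805 = 476961552/244178545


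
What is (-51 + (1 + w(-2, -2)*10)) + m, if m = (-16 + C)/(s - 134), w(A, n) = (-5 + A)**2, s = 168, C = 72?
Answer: 7508/17 ≈ 441.65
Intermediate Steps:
m = 28/17 (m = (-16 + 72)/(168 - 134) = 56/34 = 56*(1/34) = 28/17 ≈ 1.6471)
(-51 + (1 + w(-2, -2)*10)) + m = (-51 + (1 + (-5 - 2)**2*10)) + 28/17 = (-51 + (1 + (-7)**2*10)) + 28/17 = (-51 + (1 + 49*10)) + 28/17 = (-51 + (1 + 490)) + 28/17 = (-51 + 491) + 28/17 = 440 + 28/17 = 7508/17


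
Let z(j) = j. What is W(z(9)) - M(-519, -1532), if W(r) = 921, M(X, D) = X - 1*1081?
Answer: 2521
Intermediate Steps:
M(X, D) = -1081 + X (M(X, D) = X - 1081 = -1081 + X)
W(z(9)) - M(-519, -1532) = 921 - (-1081 - 519) = 921 - 1*(-1600) = 921 + 1600 = 2521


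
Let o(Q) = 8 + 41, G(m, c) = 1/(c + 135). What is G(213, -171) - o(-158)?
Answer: -1765/36 ≈ -49.028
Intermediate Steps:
G(m, c) = 1/(135 + c)
o(Q) = 49
G(213, -171) - o(-158) = 1/(135 - 171) - 1*49 = 1/(-36) - 49 = -1/36 - 49 = -1765/36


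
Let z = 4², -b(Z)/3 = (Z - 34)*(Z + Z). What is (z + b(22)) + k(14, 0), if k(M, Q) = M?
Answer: 1614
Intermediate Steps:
b(Z) = -6*Z*(-34 + Z) (b(Z) = -3*(Z - 34)*(Z + Z) = -3*(-34 + Z)*2*Z = -6*Z*(-34 + Z))
z = 16
(z + b(22)) + k(14, 0) = (16 + 6*22*(34 - 1*22)) + 14 = (16 + 6*22*(34 - 22)) + 14 = (16 + 6*22*12) + 14 = (16 + 1584) + 14 = 1600 + 14 = 1614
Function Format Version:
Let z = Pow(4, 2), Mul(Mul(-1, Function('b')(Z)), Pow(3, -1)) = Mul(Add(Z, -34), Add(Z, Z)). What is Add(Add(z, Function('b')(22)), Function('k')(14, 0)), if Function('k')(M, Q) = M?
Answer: 1614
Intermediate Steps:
Function('b')(Z) = Mul(-6, Z, Add(-34, Z)) (Function('b')(Z) = Mul(-3, Mul(Add(Z, -34), Add(Z, Z))) = Mul(-3, Mul(Add(-34, Z), Mul(2, Z))) = Mul(-3, Mul(2, Z, Add(-34, Z))) = Mul(-6, Z, Add(-34, Z)))
z = 16
Add(Add(z, Function('b')(22)), Function('k')(14, 0)) = Add(Add(16, Mul(6, 22, Add(34, Mul(-1, 22)))), 14) = Add(Add(16, Mul(6, 22, Add(34, -22))), 14) = Add(Add(16, Mul(6, 22, 12)), 14) = Add(Add(16, 1584), 14) = Add(1600, 14) = 1614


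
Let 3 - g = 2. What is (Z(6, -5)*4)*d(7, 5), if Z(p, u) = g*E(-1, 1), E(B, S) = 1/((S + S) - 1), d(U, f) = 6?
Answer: 24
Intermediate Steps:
g = 1 (g = 3 - 1*2 = 3 - 2 = 1)
E(B, S) = 1/(-1 + 2*S) (E(B, S) = 1/(2*S - 1) = 1/(-1 + 2*S))
Z(p, u) = 1 (Z(p, u) = 1/(-1 + 2*1) = 1/(-1 + 2) = 1/1 = 1*1 = 1)
(Z(6, -5)*4)*d(7, 5) = (1*4)*6 = 4*6 = 24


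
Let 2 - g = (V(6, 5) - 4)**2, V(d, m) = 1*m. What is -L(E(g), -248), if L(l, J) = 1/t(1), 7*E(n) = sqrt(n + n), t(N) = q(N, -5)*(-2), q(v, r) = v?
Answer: 1/2 ≈ 0.50000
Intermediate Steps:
V(d, m) = m
g = 1 (g = 2 - (5 - 4)**2 = 2 - 1*1**2 = 2 - 1*1 = 2 - 1 = 1)
t(N) = -2*N (t(N) = N*(-2) = -2*N)
E(n) = sqrt(2)*sqrt(n)/7 (E(n) = sqrt(n + n)/7 = sqrt(2*n)/7 = (sqrt(2)*sqrt(n))/7 = sqrt(2)*sqrt(n)/7)
L(l, J) = -1/2 (L(l, J) = 1/(-2*1) = 1/(-2) = -1/2)
-L(E(g), -248) = -1*(-1/2) = 1/2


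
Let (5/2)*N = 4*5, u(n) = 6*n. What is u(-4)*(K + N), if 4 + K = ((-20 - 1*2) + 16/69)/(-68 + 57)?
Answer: -36304/253 ≈ -143.49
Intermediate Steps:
N = 8 (N = 2*(4*5)/5 = (⅖)*20 = 8)
K = -1534/759 (K = -4 + ((-20 - 1*2) + 16/69)/(-68 + 57) = -4 + ((-20 - 2) + 16*(1/69))/(-11) = -4 + (-22 + 16/69)*(-1/11) = -4 - 1502/69*(-1/11) = -4 + 1502/759 = -1534/759 ≈ -2.0211)
u(-4)*(K + N) = (6*(-4))*(-1534/759 + 8) = -24*4538/759 = -36304/253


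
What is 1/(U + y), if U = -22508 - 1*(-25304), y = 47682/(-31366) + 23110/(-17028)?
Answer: 133525062/372951874013 ≈ 0.00035802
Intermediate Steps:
y = -384199339/133525062 (y = 47682*(-1/31366) + 23110*(-1/17028) = -23841/15683 - 11555/8514 = -384199339/133525062 ≈ -2.8774)
U = 2796 (U = -22508 + 25304 = 2796)
1/(U + y) = 1/(2796 - 384199339/133525062) = 1/(372951874013/133525062) = 133525062/372951874013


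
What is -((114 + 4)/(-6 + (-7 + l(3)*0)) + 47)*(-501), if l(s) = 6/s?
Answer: 246993/13 ≈ 18999.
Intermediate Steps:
-((114 + 4)/(-6 + (-7 + l(3)*0)) + 47)*(-501) = -((114 + 4)/(-6 + (-7 + (6/3)*0)) + 47)*(-501) = -(118/(-6 + (-7 + (6*(⅓))*0)) + 47)*(-501) = -(118/(-6 + (-7 + 2*0)) + 47)*(-501) = -(118/(-6 + (-7 + 0)) + 47)*(-501) = -(118/(-6 - 7) + 47)*(-501) = -(118/(-13) + 47)*(-501) = -(118*(-1/13) + 47)*(-501) = -(-118/13 + 47)*(-501) = -493*(-501)/13 = -1*(-246993/13) = 246993/13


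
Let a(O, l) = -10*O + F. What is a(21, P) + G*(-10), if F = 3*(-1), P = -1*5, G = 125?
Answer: -1463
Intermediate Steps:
P = -5
F = -3
a(O, l) = -3 - 10*O (a(O, l) = -10*O - 3 = -3 - 10*O)
a(21, P) + G*(-10) = (-3 - 10*21) + 125*(-10) = (-3 - 210) - 1250 = -213 - 1250 = -1463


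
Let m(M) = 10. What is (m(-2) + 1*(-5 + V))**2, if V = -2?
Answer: 9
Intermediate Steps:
(m(-2) + 1*(-5 + V))**2 = (10 + 1*(-5 - 2))**2 = (10 + 1*(-7))**2 = (10 - 7)**2 = 3**2 = 9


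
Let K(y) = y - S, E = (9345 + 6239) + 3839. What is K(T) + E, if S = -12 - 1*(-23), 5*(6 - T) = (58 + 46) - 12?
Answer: 96998/5 ≈ 19400.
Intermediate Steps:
E = 19423 (E = 15584 + 3839 = 19423)
T = -62/5 (T = 6 - ((58 + 46) - 12)/5 = 6 - (104 - 12)/5 = 6 - ⅕*92 = 6 - 92/5 = -62/5 ≈ -12.400)
S = 11 (S = -12 + 23 = 11)
K(y) = -11 + y (K(y) = y - 1*11 = y - 11 = -11 + y)
K(T) + E = (-11 - 62/5) + 19423 = -117/5 + 19423 = 96998/5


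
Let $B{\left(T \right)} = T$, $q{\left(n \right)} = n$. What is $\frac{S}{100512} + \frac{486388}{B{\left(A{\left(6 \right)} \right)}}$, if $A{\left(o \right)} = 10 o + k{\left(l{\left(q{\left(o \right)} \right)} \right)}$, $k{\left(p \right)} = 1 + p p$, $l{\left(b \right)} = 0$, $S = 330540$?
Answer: $\frac{4075666133}{510936} \approx 7976.9$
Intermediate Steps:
$k{\left(p \right)} = 1 + p^{2}$
$A{\left(o \right)} = 1 + 10 o$ ($A{\left(o \right)} = 10 o + \left(1 + 0^{2}\right) = 10 o + \left(1 + 0\right) = 10 o + 1 = 1 + 10 o$)
$\frac{S}{100512} + \frac{486388}{B{\left(A{\left(6 \right)} \right)}} = \frac{330540}{100512} + \frac{486388}{1 + 10 \cdot 6} = 330540 \cdot \frac{1}{100512} + \frac{486388}{1 + 60} = \frac{27545}{8376} + \frac{486388}{61} = \frac{4075666133}{510936}$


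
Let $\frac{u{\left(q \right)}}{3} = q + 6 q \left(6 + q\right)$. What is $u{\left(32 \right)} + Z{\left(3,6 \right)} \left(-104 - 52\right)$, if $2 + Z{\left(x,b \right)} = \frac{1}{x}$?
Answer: $22244$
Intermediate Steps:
$Z{\left(x,b \right)} = -2 + \frac{1}{x}$
$u{\left(q \right)} = 3 q + 18 q \left(6 + q\right)$ ($u{\left(q \right)} = 3 \left(q + 6 q \left(6 + q\right)\right) = 3 q + 18 q \left(6 + q\right)$)
$u{\left(32 \right)} + Z{\left(3,6 \right)} \left(-104 - 52\right) = 3 \cdot 32 \left(37 + 6 \cdot 32\right) + \left(-2 + \frac{1}{3}\right) \left(-104 - 52\right) = 3 \cdot 32 \left(37 + 192\right) + \left(-2 + \frac{1}{3}\right) \left(-156\right) = 3 \cdot 32 \cdot 229 - -260 = 21984 + 260 = 22244$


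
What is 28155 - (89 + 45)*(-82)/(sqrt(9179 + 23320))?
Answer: 28155 + 10988*sqrt(3611)/10833 ≈ 28216.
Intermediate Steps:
28155 - (89 + 45)*(-82)/(sqrt(9179 + 23320)) = 28155 - 134*(-82)/(sqrt(32499)) = 28155 - (-10988)/(3*sqrt(3611)) = 28155 - (-10988)*sqrt(3611)/10833 = 28155 + 10988*sqrt(3611)/10833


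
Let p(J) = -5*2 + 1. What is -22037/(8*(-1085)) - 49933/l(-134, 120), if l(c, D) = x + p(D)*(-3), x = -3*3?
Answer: -216510887/78120 ≈ -2771.5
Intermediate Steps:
p(J) = -9 (p(J) = -10 + 1 = -9)
x = -9
l(c, D) = 18 (l(c, D) = -9 - 9*(-3) = -9 + 27 = 18)
-22037/(8*(-1085)) - 49933/l(-134, 120) = -22037/(8*(-1085)) - 49933/18 = -22037/(-8680) - 49933*1/18 = -22037*(-1/8680) - 49933/18 = 22037/8680 - 49933/18 = -216510887/78120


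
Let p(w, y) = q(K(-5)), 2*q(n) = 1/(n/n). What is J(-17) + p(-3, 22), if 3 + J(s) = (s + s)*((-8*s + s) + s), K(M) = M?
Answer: -6941/2 ≈ -3470.5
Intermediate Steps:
q(n) = 1/2 (q(n) = 1/(2*((n/n))) = (1/2)/1 = (1/2)*1 = 1/2)
p(w, y) = 1/2
J(s) = -3 - 12*s**2 (J(s) = -3 + (s + s)*((-8*s + s) + s) = -3 + (2*s)*(-7*s + s) = -3 + (2*s)*(-6*s) = -3 - 12*s**2)
J(-17) + p(-3, 22) = (-3 - 12*(-17)**2) + 1/2 = (-3 - 12*289) + 1/2 = (-3 - 3468) + 1/2 = -3471 + 1/2 = -6941/2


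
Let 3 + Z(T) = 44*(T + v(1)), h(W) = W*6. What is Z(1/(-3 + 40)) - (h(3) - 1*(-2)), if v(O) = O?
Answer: 821/37 ≈ 22.189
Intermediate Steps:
h(W) = 6*W
Z(T) = 41 + 44*T (Z(T) = -3 + 44*(T + 1) = -3 + 44*(1 + T) = -3 + (44 + 44*T) = 41 + 44*T)
Z(1/(-3 + 40)) - (h(3) - 1*(-2)) = (41 + 44/(-3 + 40)) - (6*3 - 1*(-2)) = (41 + 44/37) - (18 + 2) = (41 + 44*(1/37)) - 1*20 = (41 + 44/37) - 20 = 1561/37 - 20 = 821/37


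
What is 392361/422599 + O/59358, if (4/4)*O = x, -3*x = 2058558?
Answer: -133345876588/12542315721 ≈ -10.632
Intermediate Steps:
x = -686186 (x = -⅓*2058558 = -686186)
O = -686186
392361/422599 + O/59358 = 392361/422599 - 686186/59358 = 392361*(1/422599) - 686186*1/59358 = 392361/422599 - 343093/29679 = -133345876588/12542315721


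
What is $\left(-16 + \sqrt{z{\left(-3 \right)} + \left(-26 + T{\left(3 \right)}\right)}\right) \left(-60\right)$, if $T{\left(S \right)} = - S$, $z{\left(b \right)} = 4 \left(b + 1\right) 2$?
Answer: $960 - 180 i \sqrt{5} \approx 960.0 - 402.49 i$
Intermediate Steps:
$z{\left(b \right)} = 8 + 8 b$ ($z{\left(b \right)} = 4 \left(1 + b\right) 2 = 4 \left(2 + 2 b\right) = 8 + 8 b$)
$\left(-16 + \sqrt{z{\left(-3 \right)} + \left(-26 + T{\left(3 \right)}\right)}\right) \left(-60\right) = \left(-16 + \sqrt{\left(8 + 8 \left(-3\right)\right) - 29}\right) \left(-60\right) = \left(-16 + \sqrt{\left(8 - 24\right) - 29}\right) \left(-60\right) = \left(-16 + \sqrt{-16 - 29}\right) \left(-60\right) = \left(-16 + \sqrt{-45}\right) \left(-60\right) = \left(-16 + 3 i \sqrt{5}\right) \left(-60\right) = 960 - 180 i \sqrt{5}$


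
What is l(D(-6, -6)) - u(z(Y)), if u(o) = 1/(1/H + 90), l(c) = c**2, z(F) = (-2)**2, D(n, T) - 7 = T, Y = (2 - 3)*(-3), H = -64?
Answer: 5695/5759 ≈ 0.98889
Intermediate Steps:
Y = 3 (Y = -1*(-3) = 3)
D(n, T) = 7 + T
z(F) = 4
u(o) = 64/5759 (u(o) = 1/(1/(-64) + 90) = 1/(-1/64 + 90) = 1/(5759/64) = 64/5759)
l(D(-6, -6)) - u(z(Y)) = (7 - 6)**2 - 1*64/5759 = 1**2 - 64/5759 = 1 - 64/5759 = 5695/5759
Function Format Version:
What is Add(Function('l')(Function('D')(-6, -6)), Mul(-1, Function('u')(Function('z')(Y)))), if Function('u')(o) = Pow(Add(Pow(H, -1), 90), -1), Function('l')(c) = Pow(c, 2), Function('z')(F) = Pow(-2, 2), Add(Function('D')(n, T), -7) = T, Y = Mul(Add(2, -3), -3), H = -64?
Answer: Rational(5695, 5759) ≈ 0.98889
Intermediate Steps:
Y = 3 (Y = Mul(-1, -3) = 3)
Function('D')(n, T) = Add(7, T)
Function('z')(F) = 4
Function('u')(o) = Rational(64, 5759) (Function('u')(o) = Pow(Add(Pow(-64, -1), 90), -1) = Pow(Add(Rational(-1, 64), 90), -1) = Pow(Rational(5759, 64), -1) = Rational(64, 5759))
Add(Function('l')(Function('D')(-6, -6)), Mul(-1, Function('u')(Function('z')(Y)))) = Add(Pow(Add(7, -6), 2), Mul(-1, Rational(64, 5759))) = Add(Pow(1, 2), Rational(-64, 5759)) = Add(1, Rational(-64, 5759)) = Rational(5695, 5759)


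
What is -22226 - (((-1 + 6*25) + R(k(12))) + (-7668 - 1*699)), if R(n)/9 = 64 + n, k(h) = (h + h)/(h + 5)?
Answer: -248144/17 ≈ -14597.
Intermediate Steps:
k(h) = 2*h/(5 + h) (k(h) = (2*h)/(5 + h) = 2*h/(5 + h))
R(n) = 576 + 9*n (R(n) = 9*(64 + n) = 576 + 9*n)
-22226 - (((-1 + 6*25) + R(k(12))) + (-7668 - 1*699)) = -22226 - (((-1 + 6*25) + (576 + 9*(2*12/(5 + 12)))) + (-7668 - 1*699)) = -22226 - (((-1 + 150) + (576 + 9*(2*12/17))) + (-7668 - 699)) = -22226 - ((149 + (576 + 9*(2*12*(1/17)))) - 8367) = -22226 - ((149 + (576 + 9*(24/17))) - 8367) = -22226 - ((149 + (576 + 216/17)) - 8367) = -22226 - ((149 + 10008/17) - 8367) = -22226 - (12541/17 - 8367) = -22226 - 1*(-129698/17) = -22226 + 129698/17 = -248144/17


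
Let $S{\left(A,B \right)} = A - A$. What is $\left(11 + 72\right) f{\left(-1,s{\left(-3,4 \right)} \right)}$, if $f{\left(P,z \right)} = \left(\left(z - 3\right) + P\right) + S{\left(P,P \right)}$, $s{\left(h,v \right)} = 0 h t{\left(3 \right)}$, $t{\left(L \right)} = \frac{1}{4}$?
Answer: $-332$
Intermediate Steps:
$S{\left(A,B \right)} = 0$
$t{\left(L \right)} = \frac{1}{4}$
$s{\left(h,v \right)} = 0$ ($s{\left(h,v \right)} = 0 h \frac{1}{4} = 0 \cdot \frac{1}{4} = 0$)
$f{\left(P,z \right)} = -3 + P + z$ ($f{\left(P,z \right)} = \left(\left(z - 3\right) + P\right) + 0 = \left(\left(-3 + z\right) + P\right) + 0 = \left(-3 + P + z\right) + 0 = -3 + P + z$)
$\left(11 + 72\right) f{\left(-1,s{\left(-3,4 \right)} \right)} = \left(11 + 72\right) \left(-3 - 1 + 0\right) = 83 \left(-4\right) = -332$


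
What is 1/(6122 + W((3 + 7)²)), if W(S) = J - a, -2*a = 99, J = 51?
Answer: 2/12445 ≈ 0.00016071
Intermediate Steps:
a = -99/2 (a = -½*99 = -99/2 ≈ -49.500)
W(S) = 201/2 (W(S) = 51 - 1*(-99/2) = 51 + 99/2 = 201/2)
1/(6122 + W((3 + 7)²)) = 1/(6122 + 201/2) = 1/(12445/2) = 2/12445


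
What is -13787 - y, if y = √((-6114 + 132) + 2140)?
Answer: -13787 - I*√3842 ≈ -13787.0 - 61.984*I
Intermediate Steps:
y = I*√3842 (y = √(-5982 + 2140) = √(-3842) = I*√3842 ≈ 61.984*I)
-13787 - y = -13787 - I*√3842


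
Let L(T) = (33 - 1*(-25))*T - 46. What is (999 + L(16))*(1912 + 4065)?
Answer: 11242737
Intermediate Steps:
L(T) = -46 + 58*T (L(T) = (33 + 25)*T - 46 = 58*T - 46 = -46 + 58*T)
(999 + L(16))*(1912 + 4065) = (999 + (-46 + 58*16))*(1912 + 4065) = (999 + (-46 + 928))*5977 = (999 + 882)*5977 = 1881*5977 = 11242737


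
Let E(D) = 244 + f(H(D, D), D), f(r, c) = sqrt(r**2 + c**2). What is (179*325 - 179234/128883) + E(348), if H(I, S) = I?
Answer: 7529036743/128883 + 348*sqrt(2) ≈ 58910.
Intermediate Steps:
f(r, c) = sqrt(c**2 + r**2)
E(D) = 244 + sqrt(2)*sqrt(D**2) (E(D) = 244 + sqrt(D**2 + D**2) = 244 + sqrt(2*D**2) = 244 + sqrt(2)*sqrt(D**2))
(179*325 - 179234/128883) + E(348) = (179*325 - 179234/128883) + (244 + sqrt(2)*sqrt(348**2)) = (58175 - 179234*1/128883) + (244 + sqrt(2)*sqrt(121104)) = (58175 - 179234/128883) + (244 + sqrt(2)*348) = 7497589291/128883 + (244 + 348*sqrt(2)) = 7529036743/128883 + 348*sqrt(2)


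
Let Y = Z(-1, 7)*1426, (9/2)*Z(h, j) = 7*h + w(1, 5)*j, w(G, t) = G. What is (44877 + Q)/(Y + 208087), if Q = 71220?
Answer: 116097/208087 ≈ 0.55793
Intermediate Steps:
Z(h, j) = 2*j/9 + 14*h/9 (Z(h, j) = 2*(7*h + 1*j)/9 = 2*(7*h + j)/9 = 2*(j + 7*h)/9 = 2*j/9 + 14*h/9)
Y = 0 (Y = ((2/9)*7 + (14/9)*(-1))*1426 = (14/9 - 14/9)*1426 = 0*1426 = 0)
(44877 + Q)/(Y + 208087) = (44877 + 71220)/(0 + 208087) = 116097/208087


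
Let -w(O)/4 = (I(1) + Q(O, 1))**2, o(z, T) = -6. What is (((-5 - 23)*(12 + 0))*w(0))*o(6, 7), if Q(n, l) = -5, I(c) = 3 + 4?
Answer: -32256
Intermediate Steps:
I(c) = 7
w(O) = -16 (w(O) = -4*(7 - 5)**2 = -4*2**2 = -4*4 = -16)
(((-5 - 23)*(12 + 0))*w(0))*o(6, 7) = (((-5 - 23)*(12 + 0))*(-16))*(-6) = (-28*12*(-16))*(-6) = -336*(-16)*(-6) = 5376*(-6) = -32256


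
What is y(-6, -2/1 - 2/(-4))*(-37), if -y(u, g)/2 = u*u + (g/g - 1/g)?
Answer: 8362/3 ≈ 2787.3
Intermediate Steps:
y(u, g) = -2 - 2*u**2 + 2/g (y(u, g) = -2*(u*u + (g/g - 1/g)) = -2*(u**2 + (1 - 1/g)) = -2*(1 + u**2 - 1/g) = -2 - 2*u**2 + 2/g)
y(-6, -2/1 - 2/(-4))*(-37) = (-2 - 2*(-6)**2 + 2/(-2/1 - 2/(-4)))*(-37) = (-2 - 2*36 + 2/(-2*1 - 2*(-1/4)))*(-37) = (-2 - 72 + 2/(-2 + 1/2))*(-37) = (-2 - 72 + 2/(-3/2))*(-37) = (-2 - 72 + 2*(-2/3))*(-37) = (-2 - 72 - 4/3)*(-37) = -226/3*(-37) = 8362/3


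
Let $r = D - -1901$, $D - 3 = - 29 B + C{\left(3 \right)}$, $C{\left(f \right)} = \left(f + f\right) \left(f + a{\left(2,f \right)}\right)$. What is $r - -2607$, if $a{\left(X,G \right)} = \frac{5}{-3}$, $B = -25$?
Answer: $5244$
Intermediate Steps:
$a{\left(X,G \right)} = - \frac{5}{3}$ ($a{\left(X,G \right)} = 5 \left(- \frac{1}{3}\right) = - \frac{5}{3}$)
$C{\left(f \right)} = 2 f \left(- \frac{5}{3} + f\right)$ ($C{\left(f \right)} = \left(f + f\right) \left(f - \frac{5}{3}\right) = 2 f \left(- \frac{5}{3} + f\right)$)
$D = 736$ ($D = 3 + \left(\left(-29\right) \left(-25\right) + \frac{2}{3} \cdot 3 \left(-5 + 3 \cdot 3\right)\right) = 3 + \left(725 + \frac{2}{3} \cdot 3 \left(-5 + 9\right)\right) = 3 + \left(725 + \frac{2}{3} \cdot 3 \cdot 4\right) = 3 + \left(725 + 8\right) = 3 + 733 = 736$)
$r = 2637$ ($r = 736 - -1901 = 736 + 1901 = 2637$)
$r - -2607 = 2637 - -2607 = 2637 + \left(-9647 + 12254\right) = 2637 + 2607 = 5244$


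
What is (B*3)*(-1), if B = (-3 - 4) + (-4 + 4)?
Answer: 21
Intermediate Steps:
B = -7 (B = -7 + 0 = -7)
(B*3)*(-1) = -7*3*(-1) = -21*(-1) = 21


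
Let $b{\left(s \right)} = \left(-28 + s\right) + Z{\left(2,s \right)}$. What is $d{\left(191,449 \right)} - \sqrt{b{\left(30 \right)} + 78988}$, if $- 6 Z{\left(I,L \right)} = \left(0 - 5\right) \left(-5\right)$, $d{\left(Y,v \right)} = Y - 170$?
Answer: $21 - \frac{\sqrt{2843490}}{6} \approx -260.04$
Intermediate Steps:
$d{\left(Y,v \right)} = -170 + Y$ ($d{\left(Y,v \right)} = Y - 170 = -170 + Y$)
$Z{\left(I,L \right)} = - \frac{25}{6}$ ($Z{\left(I,L \right)} = - \frac{\left(0 - 5\right) \left(-5\right)}{6} = - \frac{\left(-5\right) \left(-5\right)}{6} = \left(- \frac{1}{6}\right) 25 = - \frac{25}{6}$)
$b{\left(s \right)} = - \frac{193}{6} + s$ ($b{\left(s \right)} = \left(-28 + s\right) - \frac{25}{6} = - \frac{193}{6} + s$)
$d{\left(191,449 \right)} - \sqrt{b{\left(30 \right)} + 78988} = \left(-170 + 191\right) - \sqrt{\left(- \frac{193}{6} + 30\right) + 78988} = 21 - \sqrt{- \frac{13}{6} + 78988} = 21 - \sqrt{\frac{473915}{6}} = 21 - \frac{\sqrt{2843490}}{6}$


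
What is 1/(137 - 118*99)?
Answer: -1/11545 ≈ -8.6618e-5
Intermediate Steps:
1/(137 - 118*99) = 1/(137 - 11682) = 1/(-11545) = -1/11545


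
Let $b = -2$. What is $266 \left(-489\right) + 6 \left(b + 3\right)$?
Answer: $-130068$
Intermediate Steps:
$266 \left(-489\right) + 6 \left(b + 3\right) = 266 \left(-489\right) + 6 \left(-2 + 3\right) = -130074 + 6 \cdot 1 = -130074 + 6 = -130068$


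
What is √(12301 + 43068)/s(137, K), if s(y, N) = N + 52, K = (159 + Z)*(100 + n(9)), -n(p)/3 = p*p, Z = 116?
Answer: -√55369/39273 ≈ -0.0059915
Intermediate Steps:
n(p) = -3*p² (n(p) = -3*p*p = -3*p²)
K = -39325 (K = (159 + 116)*(100 - 3*9²) = 275*(100 - 3*81) = 275*(100 - 243) = 275*(-143) = -39325)
s(y, N) = 52 + N
√(12301 + 43068)/s(137, K) = √(12301 + 43068)/(52 - 39325) = √55369/(-39273) = √55369*(-1/39273) = -√55369/39273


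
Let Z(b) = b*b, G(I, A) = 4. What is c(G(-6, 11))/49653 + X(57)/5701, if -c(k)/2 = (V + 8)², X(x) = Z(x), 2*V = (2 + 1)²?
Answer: 319082069/566143506 ≈ 0.56361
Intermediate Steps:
V = 9/2 (V = (2 + 1)²/2 = (½)*3² = (½)*9 = 9/2 ≈ 4.5000)
Z(b) = b²
X(x) = x²
c(k) = -625/2 (c(k) = -2*(9/2 + 8)² = -2*(25/2)² = -2*625/4 = -625/2)
c(G(-6, 11))/49653 + X(57)/5701 = -625/2/49653 + 57²/5701 = -625/2*1/49653 + 3249*(1/5701) = -625/99306 + 3249/5701 = 319082069/566143506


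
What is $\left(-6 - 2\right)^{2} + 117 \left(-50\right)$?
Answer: $-5786$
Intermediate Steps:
$\left(-6 - 2\right)^{2} + 117 \left(-50\right) = \left(-8\right)^{2} - 5850 = 64 - 5850 = -5786$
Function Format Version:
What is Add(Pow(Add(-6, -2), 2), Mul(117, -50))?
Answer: -5786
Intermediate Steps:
Add(Pow(Add(-6, -2), 2), Mul(117, -50)) = Add(Pow(-8, 2), -5850) = Add(64, -5850) = -5786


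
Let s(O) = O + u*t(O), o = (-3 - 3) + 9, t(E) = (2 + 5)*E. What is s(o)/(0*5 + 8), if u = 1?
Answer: 3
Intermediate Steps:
t(E) = 7*E
o = 3 (o = -6 + 9 = 3)
s(O) = 8*O (s(O) = O + 1*(7*O) = O + 7*O = 8*O)
s(o)/(0*5 + 8) = (8*3)/(0*5 + 8) = 24/(0 + 8) = 24/8 = 24*(⅛) = 3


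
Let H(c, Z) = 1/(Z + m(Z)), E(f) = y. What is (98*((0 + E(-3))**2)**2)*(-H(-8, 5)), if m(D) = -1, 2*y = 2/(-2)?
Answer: -49/32 ≈ -1.5313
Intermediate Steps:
y = -1/2 (y = (2/(-2))/2 = (2*(-1/2))/2 = (1/2)*(-1) = -1/2 ≈ -0.50000)
E(f) = -1/2
H(c, Z) = 1/(-1 + Z) (H(c, Z) = 1/(Z - 1) = 1/(-1 + Z))
(98*((0 + E(-3))**2)**2)*(-H(-8, 5)) = (98*((0 - 1/2)**2)**2)*(-1/(-1 + 5)) = (98*((-1/2)**2)**2)*(-1/4) = (98*(1/4)**2)*(-1*1/4) = (98*(1/16))*(-1/4) = (49/8)*(-1/4) = -49/32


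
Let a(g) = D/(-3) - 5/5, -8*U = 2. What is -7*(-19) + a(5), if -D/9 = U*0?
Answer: 132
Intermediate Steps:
U = -¼ (U = -⅛*2 = -¼ ≈ -0.25000)
D = 0 (D = -(-9)*0/4 = -9*0 = 0)
a(g) = -1 (a(g) = 0/(-3) - 5/5 = 0*(-⅓) - 5*⅕ = 0 - 1 = -1)
-7*(-19) + a(5) = -7*(-19) - 1 = 133 - 1 = 132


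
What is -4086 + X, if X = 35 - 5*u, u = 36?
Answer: -4231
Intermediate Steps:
X = -145 (X = 35 - 5*36 = 35 - 180 = -145)
-4086 + X = -4086 - 145 = -4231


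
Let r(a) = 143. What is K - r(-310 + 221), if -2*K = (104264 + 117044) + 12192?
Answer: -116893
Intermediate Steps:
K = -116750 (K = -((104264 + 117044) + 12192)/2 = -(221308 + 12192)/2 = -½*233500 = -116750)
K - r(-310 + 221) = -116750 - 1*143 = -116750 - 143 = -116893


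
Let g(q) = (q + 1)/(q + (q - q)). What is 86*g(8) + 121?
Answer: 871/4 ≈ 217.75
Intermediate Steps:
g(q) = (1 + q)/q (g(q) = (1 + q)/(q + 0) = (1 + q)/q)
86*g(8) + 121 = 86*((1 + 8)/8) + 121 = 86*((⅛)*9) + 121 = 86*(9/8) + 121 = 387/4 + 121 = 871/4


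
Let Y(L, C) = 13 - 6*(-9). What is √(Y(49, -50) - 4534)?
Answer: I*√4467 ≈ 66.836*I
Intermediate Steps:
Y(L, C) = 67 (Y(L, C) = 13 - 1*(-54) = 13 + 54 = 67)
√(Y(49, -50) - 4534) = √(67 - 4534) = √(-4467) = I*√4467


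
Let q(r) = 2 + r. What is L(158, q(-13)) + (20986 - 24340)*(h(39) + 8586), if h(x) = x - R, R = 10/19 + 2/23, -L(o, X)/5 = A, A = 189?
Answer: -12641159343/437 ≈ -2.8927e+7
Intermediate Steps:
L(o, X) = -945 (L(o, X) = -5*189 = -945)
R = 268/437 (R = 10*(1/19) + 2*(1/23) = 10/19 + 2/23 = 268/437 ≈ 0.61327)
h(x) = -268/437 + x (h(x) = x - 1*268/437 = x - 268/437 = -268/437 + x)
L(158, q(-13)) + (20986 - 24340)*(h(39) + 8586) = -945 + (20986 - 24340)*((-268/437 + 39) + 8586) = -945 - 3354*(16775/437 + 8586) = -945 - 3354*3768857/437 = -945 - 12640746378/437 = -12641159343/437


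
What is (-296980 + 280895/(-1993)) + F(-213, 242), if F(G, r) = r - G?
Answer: -591255220/1993 ≈ -2.9667e+5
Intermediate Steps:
(-296980 + 280895/(-1993)) + F(-213, 242) = (-296980 + 280895/(-1993)) + (242 - 1*(-213)) = (-296980 + 280895*(-1/1993)) + (242 + 213) = (-296980 - 280895/1993) + 455 = -592162035/1993 + 455 = -591255220/1993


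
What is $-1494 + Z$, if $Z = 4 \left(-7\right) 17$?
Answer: $-1970$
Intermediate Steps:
$Z = -476$ ($Z = \left(-28\right) 17 = -476$)
$-1494 + Z = -1494 - 476 = -1970$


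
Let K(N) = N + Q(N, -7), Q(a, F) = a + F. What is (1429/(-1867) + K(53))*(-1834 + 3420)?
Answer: 290878744/1867 ≈ 1.5580e+5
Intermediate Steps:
Q(a, F) = F + a
K(N) = -7 + 2*N (K(N) = N + (-7 + N) = -7 + 2*N)
(1429/(-1867) + K(53))*(-1834 + 3420) = (1429/(-1867) + (-7 + 2*53))*(-1834 + 3420) = (1429*(-1/1867) + (-7 + 106))*1586 = (-1429/1867 + 99)*1586 = (183404/1867)*1586 = 290878744/1867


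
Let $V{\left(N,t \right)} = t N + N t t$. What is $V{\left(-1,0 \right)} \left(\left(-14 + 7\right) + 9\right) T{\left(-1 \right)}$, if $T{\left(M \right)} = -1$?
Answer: $0$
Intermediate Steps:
$V{\left(N,t \right)} = N t + N t^{2}$
$V{\left(-1,0 \right)} \left(\left(-14 + 7\right) + 9\right) T{\left(-1 \right)} = \left(-1\right) 0 \left(1 + 0\right) \left(\left(-14 + 7\right) + 9\right) \left(-1\right) = \left(-1\right) 0 \cdot 1 \left(-7 + 9\right) \left(-1\right) = 0 \cdot 2 \left(-1\right) = 0 \left(-1\right) = 0$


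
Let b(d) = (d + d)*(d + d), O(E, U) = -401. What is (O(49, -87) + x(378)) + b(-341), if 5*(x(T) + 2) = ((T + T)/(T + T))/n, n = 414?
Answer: 961972471/2070 ≈ 4.6472e+5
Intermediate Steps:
x(T) = -4139/2070 (x(T) = -2 + (((T + T)/(T + T))/414)/5 = -2 + (((2*T)/((2*T)))*(1/414))/5 = -2 + (((2*T)*(1/(2*T)))*(1/414))/5 = -2 + (1*(1/414))/5 = -2 + (⅕)*(1/414) = -2 + 1/2070 = -4139/2070)
b(d) = 4*d² (b(d) = (2*d)*(2*d) = 4*d²)
(O(49, -87) + x(378)) + b(-341) = (-401 - 4139/2070) + 4*(-341)² = -834209/2070 + 4*116281 = -834209/2070 + 465124 = 961972471/2070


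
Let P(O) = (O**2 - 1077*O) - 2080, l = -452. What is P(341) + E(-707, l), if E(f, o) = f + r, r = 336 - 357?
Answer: -253784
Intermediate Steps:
r = -21
E(f, o) = -21 + f (E(f, o) = f - 21 = -21 + f)
P(O) = -2080 + O**2 - 1077*O
P(341) + E(-707, l) = (-2080 + 341**2 - 1077*341) + (-21 - 707) = (-2080 + 116281 - 367257) - 728 = -253056 - 728 = -253784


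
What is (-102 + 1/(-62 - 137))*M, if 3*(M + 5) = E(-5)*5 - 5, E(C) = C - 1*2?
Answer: 1116445/597 ≈ 1870.1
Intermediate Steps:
E(C) = -2 + C (E(C) = C - 2 = -2 + C)
M = -55/3 (M = -5 + ((-2 - 5)*5 - 5)/3 = -5 + (-7*5 - 5)/3 = -5 + (-35 - 5)/3 = -5 + (⅓)*(-40) = -5 - 40/3 = -55/3 ≈ -18.333)
(-102 + 1/(-62 - 137))*M = (-102 + 1/(-62 - 137))*(-55/3) = (-102 + 1/(-199))*(-55/3) = (-102 - 1/199)*(-55/3) = -20299/199*(-55/3) = 1116445/597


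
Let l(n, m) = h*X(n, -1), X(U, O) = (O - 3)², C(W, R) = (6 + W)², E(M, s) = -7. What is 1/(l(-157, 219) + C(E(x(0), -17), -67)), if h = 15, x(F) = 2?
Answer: 1/241 ≈ 0.0041494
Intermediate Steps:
X(U, O) = (-3 + O)²
l(n, m) = 240 (l(n, m) = 15*(-3 - 1)² = 15*(-4)² = 15*16 = 240)
1/(l(-157, 219) + C(E(x(0), -17), -67)) = 1/(240 + (6 - 7)²) = 1/(240 + (-1)²) = 1/(240 + 1) = 1/241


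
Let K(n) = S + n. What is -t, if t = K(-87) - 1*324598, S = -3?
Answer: 324688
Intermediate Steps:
K(n) = -3 + n
t = -324688 (t = (-3 - 87) - 1*324598 = -90 - 324598 = -324688)
-t = -1*(-324688) = 324688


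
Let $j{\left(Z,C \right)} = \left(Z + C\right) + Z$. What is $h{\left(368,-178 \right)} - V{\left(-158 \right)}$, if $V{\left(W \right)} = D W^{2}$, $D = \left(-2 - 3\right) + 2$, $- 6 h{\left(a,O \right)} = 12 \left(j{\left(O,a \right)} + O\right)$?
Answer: $75224$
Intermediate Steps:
$j{\left(Z,C \right)} = C + 2 Z$ ($j{\left(Z,C \right)} = \left(C + Z\right) + Z = C + 2 Z$)
$h{\left(a,O \right)} = - 6 O - 2 a$ ($h{\left(a,O \right)} = - \frac{12 \left(\left(a + 2 O\right) + O\right)}{6} = - \frac{12 \left(a + 3 O\right)}{6} = - \frac{12 a + 36 O}{6} = - 6 O - 2 a$)
$D = -3$ ($D = -5 + 2 = -3$)
$V{\left(W \right)} = - 3 W^{2}$
$h{\left(368,-178 \right)} - V{\left(-158 \right)} = \left(\left(-6\right) \left(-178\right) - 736\right) - - 3 \left(-158\right)^{2} = \left(1068 - 736\right) - \left(-3\right) 24964 = 332 - -74892 = 332 + 74892 = 75224$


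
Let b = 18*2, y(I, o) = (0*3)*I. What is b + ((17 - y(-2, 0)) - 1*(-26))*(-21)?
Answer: -867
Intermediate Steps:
y(I, o) = 0 (y(I, o) = 0*I = 0)
b = 36
b + ((17 - y(-2, 0)) - 1*(-26))*(-21) = 36 + ((17 - 1*0) - 1*(-26))*(-21) = 36 + ((17 + 0) + 26)*(-21) = 36 + (17 + 26)*(-21) = 36 + 43*(-21) = 36 - 903 = -867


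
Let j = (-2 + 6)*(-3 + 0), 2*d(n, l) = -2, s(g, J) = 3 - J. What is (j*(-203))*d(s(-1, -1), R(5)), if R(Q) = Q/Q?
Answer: -2436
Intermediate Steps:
R(Q) = 1
d(n, l) = -1 (d(n, l) = (½)*(-2) = -1)
j = -12 (j = 4*(-3) = -12)
(j*(-203))*d(s(-1, -1), R(5)) = -12*(-203)*(-1) = 2436*(-1) = -2436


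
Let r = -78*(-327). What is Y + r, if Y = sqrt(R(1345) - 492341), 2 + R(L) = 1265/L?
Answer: 25506 + I*sqrt(35626363766)/269 ≈ 25506.0 + 701.67*I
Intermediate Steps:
R(L) = -2 + 1265/L
r = 25506
Y = I*sqrt(35626363766)/269 (Y = sqrt((-2 + 1265/1345) - 492341) = sqrt((-2 + 1265*(1/1345)) - 492341) = sqrt((-2 + 253/269) - 492341) = sqrt(-285/269 - 492341) = sqrt(-132440014/269) = I*sqrt(35626363766)/269 ≈ 701.67*I)
Y + r = I*sqrt(35626363766)/269 + 25506 = 25506 + I*sqrt(35626363766)/269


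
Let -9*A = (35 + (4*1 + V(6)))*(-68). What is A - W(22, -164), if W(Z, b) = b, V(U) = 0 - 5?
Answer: 3788/9 ≈ 420.89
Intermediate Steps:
V(U) = -5
A = 2312/9 (A = -(35 + (4*1 - 5))*(-68)/9 = -(35 + (4 - 5))*(-68)/9 = -(35 - 1)*(-68)/9 = -34*(-68)/9 = -1/9*(-2312) = 2312/9 ≈ 256.89)
A - W(22, -164) = 2312/9 - 1*(-164) = 2312/9 + 164 = 3788/9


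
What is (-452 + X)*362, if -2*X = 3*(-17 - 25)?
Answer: -140818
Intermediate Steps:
X = 63 (X = -3*(-17 - 25)/2 = -3*(-42)/2 = -½*(-126) = 63)
(-452 + X)*362 = (-452 + 63)*362 = -389*362 = -140818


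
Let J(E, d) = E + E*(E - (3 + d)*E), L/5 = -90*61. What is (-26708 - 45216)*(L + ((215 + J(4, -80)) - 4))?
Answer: 1869088988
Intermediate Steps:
L = -27450 (L = 5*(-90*61) = 5*(-5490) = -27450)
J(E, d) = E + E*(E - E*(3 + d))
(-26708 - 45216)*(L + ((215 + J(4, -80)) - 4)) = (-26708 - 45216)*(-27450 + ((215 + 4*(1 - 2*4 - 1*4*(-80))) - 4)) = -71924*(-27450 + ((215 + 4*(1 - 8 + 320)) - 4)) = -71924*(-27450 + ((215 + 4*313) - 4)) = -71924*(-27450 + ((215 + 1252) - 4)) = -71924*(-27450 + (1467 - 4)) = -71924*(-27450 + 1463) = -71924*(-25987) = 1869088988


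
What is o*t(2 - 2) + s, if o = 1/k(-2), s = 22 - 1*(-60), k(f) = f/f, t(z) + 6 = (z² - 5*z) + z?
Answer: 76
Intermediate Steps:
t(z) = -6 + z² - 4*z (t(z) = -6 + ((z² - 5*z) + z) = -6 + (z² - 4*z) = -6 + z² - 4*z)
k(f) = 1
s = 82 (s = 22 + 60 = 82)
o = 1 (o = 1/1 = 1)
o*t(2 - 2) + s = 1*(-6 + (2 - 2)² - 4*(2 - 2)) + 82 = 1*(-6 + 0² - 4*0) + 82 = 1*(-6 + 0 + 0) + 82 = 1*(-6) + 82 = -6 + 82 = 76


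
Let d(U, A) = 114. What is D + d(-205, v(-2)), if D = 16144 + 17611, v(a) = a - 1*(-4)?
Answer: 33869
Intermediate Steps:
v(a) = 4 + a (v(a) = a + 4 = 4 + a)
D = 33755
D + d(-205, v(-2)) = 33755 + 114 = 33869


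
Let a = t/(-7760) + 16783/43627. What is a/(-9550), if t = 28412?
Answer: 277323561/808277429000 ≈ 0.00034310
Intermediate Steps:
a = -277323561/84636380 (a = 28412/(-7760) + 16783/43627 = 28412*(-1/7760) + 16783*(1/43627) = -7103/1940 + 16783/43627 = -277323561/84636380 ≈ -3.2766)
a/(-9550) = -277323561/84636380/(-9550) = -277323561/84636380*(-1/9550) = 277323561/808277429000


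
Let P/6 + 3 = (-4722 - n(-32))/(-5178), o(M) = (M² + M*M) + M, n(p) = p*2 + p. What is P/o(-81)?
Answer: -404/416829 ≈ -0.00096922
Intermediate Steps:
n(p) = 3*p (n(p) = 2*p + p = 3*p)
o(M) = M + 2*M² (o(M) = (M² + M²) + M = 2*M² + M = M + 2*M²)
P = -10908/863 (P = -18 + 6*((-4722 - 3*(-32))/(-5178)) = -18 + 6*((-4722 - 1*(-96))*(-1/5178)) = -18 + 6*((-4722 + 96)*(-1/5178)) = -18 + 6*(-4626*(-1/5178)) = -18 + 6*(771/863) = -18 + 4626/863 = -10908/863 ≈ -12.640)
P/o(-81) = -10908*(-1/(81*(1 + 2*(-81))))/863 = -10908*(-1/(81*(1 - 162)))/863 = -10908/(863*((-81*(-161)))) = -10908/863/13041 = -10908/863*1/13041 = -404/416829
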